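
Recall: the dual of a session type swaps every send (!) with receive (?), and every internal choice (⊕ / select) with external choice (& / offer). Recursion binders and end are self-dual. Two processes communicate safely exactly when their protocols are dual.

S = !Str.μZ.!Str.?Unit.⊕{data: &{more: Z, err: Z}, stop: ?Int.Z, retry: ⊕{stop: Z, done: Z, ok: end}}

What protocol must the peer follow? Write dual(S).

?Str.μZ.?Str.!Unit.&{data: ⊕{more: Z, err: Z}, stop: !Int.Z, retry: &{stop: Z, done: Z, ok: end}}

!Str = ?Str
  μZ = μZ  (rec unchanged)
    !Str = ?Str
      ?Unit = !Unit
        ⊕{data,stop,retry} = &{data,stop,retry}  (⊕→&)
          • data:
            &{more,err} = ⊕{more,err}  (external→internal)
              • more:
                Z ↦ Z
              • err:
                Z ↦ Z
          • stop:
            ?Int = !Int
              Z ↦ Z
          • retry:
            ⊕{stop,done,ok} = &{stop,done,ok}  (⊕→&)
              • stop:
                Z ↦ Z
              • done:
                Z ↦ Z
              • ok:
                end ↦ end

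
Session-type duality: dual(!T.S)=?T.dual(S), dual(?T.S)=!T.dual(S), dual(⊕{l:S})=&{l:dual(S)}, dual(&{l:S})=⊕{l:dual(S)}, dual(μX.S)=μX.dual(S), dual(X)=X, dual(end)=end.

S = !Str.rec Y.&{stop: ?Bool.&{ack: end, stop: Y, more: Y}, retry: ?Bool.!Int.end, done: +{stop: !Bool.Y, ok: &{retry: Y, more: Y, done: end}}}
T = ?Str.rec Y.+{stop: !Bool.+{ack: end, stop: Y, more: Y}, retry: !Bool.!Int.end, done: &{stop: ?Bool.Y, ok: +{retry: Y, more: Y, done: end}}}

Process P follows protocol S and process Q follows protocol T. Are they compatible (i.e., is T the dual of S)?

!Str ‖ ?Str  ok
  rec Y ‖ rec Y  ok (rec unchanged)
    &{stop,retry,done} ‖ +{stop,retry,done}  ok same labels
      [stop]
        ?Bool ‖ !Bool  ok
          &{ack,stop,more} ‖ +{ack,stop,more}  ok same labels
            [ack]
              end ‖ end  ok
            [stop]
              Y ‖ Y  ok
            [more]
              Y ‖ Y  ok
      [retry]
        ?Bool ‖ !Bool  ok
          !Int ‖ !Int  ✗ same direction on both sides — not dual

NO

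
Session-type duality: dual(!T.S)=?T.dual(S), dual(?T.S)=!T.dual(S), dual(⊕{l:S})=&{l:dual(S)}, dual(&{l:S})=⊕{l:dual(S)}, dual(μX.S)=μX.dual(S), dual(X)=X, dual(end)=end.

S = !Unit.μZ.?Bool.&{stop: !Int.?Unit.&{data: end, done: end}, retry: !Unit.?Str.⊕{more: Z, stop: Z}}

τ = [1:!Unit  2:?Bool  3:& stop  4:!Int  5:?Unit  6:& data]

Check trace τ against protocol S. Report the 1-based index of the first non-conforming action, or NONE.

[1] !Unit  ok  cont: μZ.…
[2] ?Bool  ok  cont: &{stop: !Int.?Unit.&{data: end, done: end}, retry: !Unit.?Str.⊕{more: μZ.…, stop: μZ.…}}
[3] & stop  ok  cont: !Int.?Unit.&{data: end, done: end}
[4] !Int  ok  cont: ?Unit.&{data: end, done: end}
[5] ?Unit  ok  cont: &{data: end, done: end}
[6] & data  ok  cont: end
trace exhausted — no violation

NONE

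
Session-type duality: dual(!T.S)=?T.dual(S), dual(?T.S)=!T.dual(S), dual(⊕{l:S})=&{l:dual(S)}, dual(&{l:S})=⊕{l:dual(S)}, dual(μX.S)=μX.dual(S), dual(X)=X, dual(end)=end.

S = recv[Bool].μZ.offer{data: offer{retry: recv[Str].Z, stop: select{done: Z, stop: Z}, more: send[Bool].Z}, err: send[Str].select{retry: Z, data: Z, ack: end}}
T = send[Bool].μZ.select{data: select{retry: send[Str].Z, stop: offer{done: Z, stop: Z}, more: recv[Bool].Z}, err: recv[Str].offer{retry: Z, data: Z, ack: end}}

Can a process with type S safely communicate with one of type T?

recv[Bool] vs send[Bool]  ok
  μZ vs μZ  ok (μ self-dual)
    offer{data,err} vs select{data,err}  ok same labels
      case data:
        offer{retry,stop,more} vs select{retry,stop,more}  ok same labels
          case retry:
            recv[Str] vs send[Str]  ok
              Z vs Z  ok
          case stop:
            select{done,stop} vs offer{done,stop}  ok same labels
              case done:
                Z vs Z  ok
              case stop:
                Z vs Z  ok
          case more:
            send[Bool] vs recv[Bool]  ok
              Z vs Z  ok
      case err:
        send[Str] vs recv[Str]  ok
          select{retry,data,ack} vs offer{retry,data,ack}  ok same labels
            case retry:
              Z vs Z  ok
            case data:
              Z vs Z  ok
            case ack:
              end vs end  ok

YES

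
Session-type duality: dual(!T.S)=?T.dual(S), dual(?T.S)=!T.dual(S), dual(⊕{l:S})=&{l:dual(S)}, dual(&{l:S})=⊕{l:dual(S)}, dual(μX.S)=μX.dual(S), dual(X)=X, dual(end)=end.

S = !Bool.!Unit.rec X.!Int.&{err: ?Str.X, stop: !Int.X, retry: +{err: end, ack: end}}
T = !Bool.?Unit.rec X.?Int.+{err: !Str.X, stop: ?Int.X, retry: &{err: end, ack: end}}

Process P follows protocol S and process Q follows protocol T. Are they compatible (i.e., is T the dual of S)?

!Bool ‖ !Bool  ✗ same direction on both sides — not dual

NO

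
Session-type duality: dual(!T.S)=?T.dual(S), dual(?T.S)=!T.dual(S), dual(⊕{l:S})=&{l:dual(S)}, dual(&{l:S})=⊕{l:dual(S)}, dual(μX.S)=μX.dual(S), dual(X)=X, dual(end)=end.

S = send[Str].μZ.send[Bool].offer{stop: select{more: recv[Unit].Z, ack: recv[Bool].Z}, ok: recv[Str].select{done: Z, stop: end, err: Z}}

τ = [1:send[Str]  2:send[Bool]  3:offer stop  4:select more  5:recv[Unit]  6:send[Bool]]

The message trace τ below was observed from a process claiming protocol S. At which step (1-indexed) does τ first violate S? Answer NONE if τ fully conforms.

NONE

[1] send[Str]  match  now at μZ.…
[2] send[Bool]  match  now at offer{stop: select{more: recv[Unit].μZ.…, ack: recv[Bool].μZ.…}, ok: recv[Str].select{done: μZ.…, stop: end, err: μZ.…}}
[3] offer stop  match  now at select{more: recv[Unit].μZ.…, ack: recv[Bool].μZ.…}
[4] select more  match  now at recv[Unit].μZ.…
[5] recv[Unit]  match  now at μZ.…
[6] send[Bool]  match  now at offer{stop: select{more: recv[Unit].μZ.…, ack: recv[Bool].μZ.…}, ok: recv[Str].select{done: μZ.…, stop: end, err: μZ.…}}
τ conforms to S (length 6)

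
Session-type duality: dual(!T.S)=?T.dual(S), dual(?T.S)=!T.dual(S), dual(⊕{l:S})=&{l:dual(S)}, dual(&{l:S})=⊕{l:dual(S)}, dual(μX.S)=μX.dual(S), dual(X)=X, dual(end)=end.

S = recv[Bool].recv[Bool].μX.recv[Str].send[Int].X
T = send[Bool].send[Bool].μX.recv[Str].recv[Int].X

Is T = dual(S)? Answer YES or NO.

recv[Bool] | send[Bool]  ✓
  recv[Bool] | send[Bool]  ✓
    μX | μX  ✓ (rec unchanged)
      recv[Str] | recv[Str]  ✗ same direction on both sides — not dual

NO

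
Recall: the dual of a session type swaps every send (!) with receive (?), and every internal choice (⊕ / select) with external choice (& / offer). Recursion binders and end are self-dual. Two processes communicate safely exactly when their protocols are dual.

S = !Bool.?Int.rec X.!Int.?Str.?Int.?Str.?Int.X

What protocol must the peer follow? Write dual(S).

!Bool ↦ ?Bool
  ?Int ↦ !Int
    rec X ↦ rec X  (rec unchanged)
      !Int ↦ ?Int
        ?Str ↦ !Str
          ?Int ↦ !Int
            ?Str ↦ !Str
              ?Int ↦ !Int
                X self-dual

?Bool.!Int.rec X.?Int.!Str.!Int.!Str.!Int.X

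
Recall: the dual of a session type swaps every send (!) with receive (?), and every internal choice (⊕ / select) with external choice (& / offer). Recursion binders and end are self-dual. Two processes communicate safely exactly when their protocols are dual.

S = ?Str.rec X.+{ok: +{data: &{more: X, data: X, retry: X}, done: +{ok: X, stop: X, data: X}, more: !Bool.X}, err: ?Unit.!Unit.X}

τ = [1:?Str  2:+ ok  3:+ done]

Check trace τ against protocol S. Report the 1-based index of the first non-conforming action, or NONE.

NONE

@1 ?Str  match  residual = rec X.…
@2 + ok  match  residual = +{data: &{more: rec X.…, data: rec X.…, retry: rec X.…}, done: +{ok: rec X.…, stop: rec X.…, data: rec X.…}, more: !Bool.rec X.…}
@3 + done  match  residual = +{ok: rec X.…, stop: rec X.…, data: rec X.…}
trace exhausted — no violation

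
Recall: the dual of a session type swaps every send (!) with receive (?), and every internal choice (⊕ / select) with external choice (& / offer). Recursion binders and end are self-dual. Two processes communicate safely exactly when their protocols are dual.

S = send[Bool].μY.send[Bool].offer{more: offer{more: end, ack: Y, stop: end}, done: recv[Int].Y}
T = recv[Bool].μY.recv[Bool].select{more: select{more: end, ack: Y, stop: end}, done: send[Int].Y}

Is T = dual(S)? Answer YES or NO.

YES

send[Bool] vs recv[Bool]  ✓
  μY vs μY  ✓ (binder kept)
    send[Bool] vs recv[Bool]  ✓
      offer{more,done} vs select{more,done}  ✓ label sets agree
        • more:
          offer{more,ack,stop} vs select{more,ack,stop}  ✓ label sets agree
            • more:
              end vs end  ✓
            • ack:
              Y vs Y  ✓
            • stop:
              end vs end  ✓
        • done:
          recv[Int] vs send[Int]  ✓
            Y vs Y  ✓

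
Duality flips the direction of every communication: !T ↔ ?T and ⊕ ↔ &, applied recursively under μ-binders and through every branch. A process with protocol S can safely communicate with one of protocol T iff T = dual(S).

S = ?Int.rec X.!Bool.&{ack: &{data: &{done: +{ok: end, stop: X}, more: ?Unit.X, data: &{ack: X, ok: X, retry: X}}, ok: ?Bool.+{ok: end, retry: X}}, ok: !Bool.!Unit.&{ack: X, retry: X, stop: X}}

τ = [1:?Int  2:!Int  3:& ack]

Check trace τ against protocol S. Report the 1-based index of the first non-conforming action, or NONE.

step 1: ?Int  match  cont: rec X.…
step 2: got !Int, protocol expects !Bool  ✗

2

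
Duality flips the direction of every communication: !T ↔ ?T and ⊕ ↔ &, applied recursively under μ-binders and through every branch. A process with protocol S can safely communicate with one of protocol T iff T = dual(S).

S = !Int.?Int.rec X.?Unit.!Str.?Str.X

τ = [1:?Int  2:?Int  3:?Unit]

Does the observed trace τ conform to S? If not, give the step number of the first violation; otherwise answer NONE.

[1] got ?Int, protocol expects !Int  ✗

1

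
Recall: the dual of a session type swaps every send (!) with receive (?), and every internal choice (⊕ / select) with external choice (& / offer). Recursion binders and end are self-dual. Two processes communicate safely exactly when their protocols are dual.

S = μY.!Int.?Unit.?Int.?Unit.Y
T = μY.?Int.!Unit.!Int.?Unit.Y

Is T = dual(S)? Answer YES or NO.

NO

μY vs μY  ok (rec unchanged)
  !Int vs ?Int  ok
    ?Unit vs !Unit  ok
      ?Int vs !Int  ok
        ?Unit vs ?Unit  ✗ same direction on both sides — not dual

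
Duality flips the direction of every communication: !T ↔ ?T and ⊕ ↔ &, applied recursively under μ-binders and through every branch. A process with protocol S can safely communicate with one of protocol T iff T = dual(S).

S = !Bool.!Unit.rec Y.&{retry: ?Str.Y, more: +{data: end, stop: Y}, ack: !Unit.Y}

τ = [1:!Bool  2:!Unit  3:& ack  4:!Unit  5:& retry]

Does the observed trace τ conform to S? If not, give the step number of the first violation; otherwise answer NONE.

step 1: !Bool  ok  cont: !Unit.rec Y.…
step 2: !Unit  ok  cont: rec Y.…
step 3: & ack  ok  cont: !Unit.rec Y.…
step 4: !Unit  ok  cont: rec Y.…
step 5: & retry  ok  cont: ?Str.rec Y.…
τ conforms to S (length 5)

NONE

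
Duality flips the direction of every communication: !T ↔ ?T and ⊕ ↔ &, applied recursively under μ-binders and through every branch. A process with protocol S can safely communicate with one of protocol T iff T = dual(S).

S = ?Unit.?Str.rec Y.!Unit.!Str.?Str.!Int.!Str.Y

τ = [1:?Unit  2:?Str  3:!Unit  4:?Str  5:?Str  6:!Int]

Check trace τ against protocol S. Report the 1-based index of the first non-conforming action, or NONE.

step 1: ?Unit  match  cont: ?Str.rec Y.…
step 2: ?Str  match  cont: rec Y.…
step 3: !Unit  match  cont: !Str.?Str.!Int.!Str.rec Y.…
step 4: got ?Str, protocol expects !Str  ✗

4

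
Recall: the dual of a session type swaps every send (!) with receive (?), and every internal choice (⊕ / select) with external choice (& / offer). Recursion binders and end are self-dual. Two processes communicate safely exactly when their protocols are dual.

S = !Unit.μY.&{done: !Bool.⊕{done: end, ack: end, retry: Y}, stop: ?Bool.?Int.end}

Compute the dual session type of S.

!Unit → ?Unit
  μY → μY  (binder kept)
    &{done,stop} → ⊕{done,stop}  (offer→select)
      case done:
        !Bool → ?Bool
          ⊕{done,ack,retry} → &{done,ack,retry}  (select→offer)
            case done:
              end self-dual
            case ack:
              end self-dual
            case retry:
              Y self-dual
      case stop:
        ?Bool → !Bool
          ?Int → !Int
            end self-dual

?Unit.μY.⊕{done: ?Bool.&{done: end, ack: end, retry: Y}, stop: !Bool.!Int.end}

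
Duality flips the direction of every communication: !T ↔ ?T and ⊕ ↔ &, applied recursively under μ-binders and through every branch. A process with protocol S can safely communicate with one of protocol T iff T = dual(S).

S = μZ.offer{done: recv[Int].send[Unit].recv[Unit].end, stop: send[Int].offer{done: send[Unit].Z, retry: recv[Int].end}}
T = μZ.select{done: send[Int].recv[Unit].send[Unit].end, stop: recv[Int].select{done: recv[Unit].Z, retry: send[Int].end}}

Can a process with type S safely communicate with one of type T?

YES

μZ vs μZ  ✓ (binder kept)
  offer{done,stop} vs select{done,stop}  ✓ same labels
    [done]
      recv[Int] vs send[Int]  ✓
        send[Unit] vs recv[Unit]  ✓
          recv[Unit] vs send[Unit]  ✓
            end vs end  ✓
    [stop]
      send[Int] vs recv[Int]  ✓
        offer{done,retry} vs select{done,retry}  ✓ same labels
          [done]
            send[Unit] vs recv[Unit]  ✓
              Z vs Z  ✓
          [retry]
            recv[Int] vs send[Int]  ✓
              end vs end  ✓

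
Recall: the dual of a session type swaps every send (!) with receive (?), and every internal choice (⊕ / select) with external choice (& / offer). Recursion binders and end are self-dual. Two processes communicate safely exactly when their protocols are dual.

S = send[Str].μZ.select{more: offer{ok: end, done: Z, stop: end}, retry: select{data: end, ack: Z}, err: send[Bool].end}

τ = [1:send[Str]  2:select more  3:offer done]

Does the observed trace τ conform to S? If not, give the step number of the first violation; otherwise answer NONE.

NONE

@1 send[Str]  match  cont: μZ.…
@2 select more  match  cont: offer{ok: end, done: μZ.…, stop: end}
@3 offer done  match  cont: μZ.…
all 3 steps conform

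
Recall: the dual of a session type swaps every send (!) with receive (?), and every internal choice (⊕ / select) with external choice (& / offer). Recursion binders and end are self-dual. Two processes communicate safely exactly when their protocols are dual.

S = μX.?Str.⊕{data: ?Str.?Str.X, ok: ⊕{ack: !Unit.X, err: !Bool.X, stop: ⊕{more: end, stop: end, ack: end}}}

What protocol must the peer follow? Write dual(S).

μX → μX  (binder kept)
  ?Str → !Str
    ⊕{data,ok} → &{data,ok}  (⊕→&)
      [data]
        ?Str → !Str
          ?Str → !Str
            X self-dual
      [ok]
        ⊕{ack,err,stop} → &{ack,err,stop}  (⊕→&)
          [ack]
            !Unit → ?Unit
              X self-dual
          [err]
            !Bool → ?Bool
              X self-dual
          [stop]
            ⊕{more,stop,ack} → &{more,stop,ack}  (⊕→&)
              [more]
                end self-dual
              [stop]
                end self-dual
              [ack]
                end self-dual

μX.!Str.&{data: !Str.!Str.X, ok: &{ack: ?Unit.X, err: ?Bool.X, stop: &{more: end, stop: end, ack: end}}}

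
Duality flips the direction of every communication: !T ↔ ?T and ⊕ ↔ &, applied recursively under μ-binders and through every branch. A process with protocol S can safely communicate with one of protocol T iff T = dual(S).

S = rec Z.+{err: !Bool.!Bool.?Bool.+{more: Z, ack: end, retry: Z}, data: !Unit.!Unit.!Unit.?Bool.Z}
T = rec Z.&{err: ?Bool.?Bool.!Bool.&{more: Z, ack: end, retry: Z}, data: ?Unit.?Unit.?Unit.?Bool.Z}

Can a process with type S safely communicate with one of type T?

NO

rec Z ‖ rec Z  ok (rec unchanged)
  +{err,data} ‖ &{err,data}  ok labels match
    • err:
      !Bool ‖ ?Bool  ok
        !Bool ‖ ?Bool  ok
          ?Bool ‖ !Bool  ok
            +{more,ack,retry} ‖ &{more,ack,retry}  ok labels match
              • more:
                Z ‖ Z  ok
              • ack:
                end ‖ end  ok
              • retry:
                Z ‖ Z  ok
    • data:
      !Unit ‖ ?Unit  ok
        !Unit ‖ ?Unit  ok
          !Unit ‖ ?Unit  ok
            ?Bool ‖ ?Bool  ✗ same direction on both sides — not dual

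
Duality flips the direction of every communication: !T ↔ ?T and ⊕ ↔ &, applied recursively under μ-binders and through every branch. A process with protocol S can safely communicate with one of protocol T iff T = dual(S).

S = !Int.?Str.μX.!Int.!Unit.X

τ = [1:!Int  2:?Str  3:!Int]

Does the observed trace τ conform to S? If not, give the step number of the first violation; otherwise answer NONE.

@1 !Int  ✓  now at ?Str.μX.…
@2 ?Str  ✓  now at μX.…
@3 !Int  ✓  now at !Unit.μX.…
τ conforms to S (length 3)

NONE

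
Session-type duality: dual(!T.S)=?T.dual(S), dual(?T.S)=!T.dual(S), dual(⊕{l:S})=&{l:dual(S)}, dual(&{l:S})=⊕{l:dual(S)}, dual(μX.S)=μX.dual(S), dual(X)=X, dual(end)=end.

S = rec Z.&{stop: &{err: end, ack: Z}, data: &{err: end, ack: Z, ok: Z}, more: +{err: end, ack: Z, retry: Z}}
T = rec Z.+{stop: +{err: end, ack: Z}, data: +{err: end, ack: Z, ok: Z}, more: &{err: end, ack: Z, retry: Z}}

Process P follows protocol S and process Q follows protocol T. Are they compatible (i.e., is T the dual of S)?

rec Z ‖ rec Z  ok (μ self-dual)
  &{stop,data,more} ‖ +{stop,data,more}  ok same labels
    case stop:
      &{err,ack} ‖ +{err,ack}  ok same labels
        case err:
          end ‖ end  ok
        case ack:
          Z ‖ Z  ok
    case data:
      &{err,ack,ok} ‖ +{err,ack,ok}  ok same labels
        case err:
          end ‖ end  ok
        case ack:
          Z ‖ Z  ok
        case ok:
          Z ‖ Z  ok
    case more:
      +{err,ack,retry} ‖ &{err,ack,retry}  ok same labels
        case err:
          end ‖ end  ok
        case ack:
          Z ‖ Z  ok
        case retry:
          Z ‖ Z  ok

YES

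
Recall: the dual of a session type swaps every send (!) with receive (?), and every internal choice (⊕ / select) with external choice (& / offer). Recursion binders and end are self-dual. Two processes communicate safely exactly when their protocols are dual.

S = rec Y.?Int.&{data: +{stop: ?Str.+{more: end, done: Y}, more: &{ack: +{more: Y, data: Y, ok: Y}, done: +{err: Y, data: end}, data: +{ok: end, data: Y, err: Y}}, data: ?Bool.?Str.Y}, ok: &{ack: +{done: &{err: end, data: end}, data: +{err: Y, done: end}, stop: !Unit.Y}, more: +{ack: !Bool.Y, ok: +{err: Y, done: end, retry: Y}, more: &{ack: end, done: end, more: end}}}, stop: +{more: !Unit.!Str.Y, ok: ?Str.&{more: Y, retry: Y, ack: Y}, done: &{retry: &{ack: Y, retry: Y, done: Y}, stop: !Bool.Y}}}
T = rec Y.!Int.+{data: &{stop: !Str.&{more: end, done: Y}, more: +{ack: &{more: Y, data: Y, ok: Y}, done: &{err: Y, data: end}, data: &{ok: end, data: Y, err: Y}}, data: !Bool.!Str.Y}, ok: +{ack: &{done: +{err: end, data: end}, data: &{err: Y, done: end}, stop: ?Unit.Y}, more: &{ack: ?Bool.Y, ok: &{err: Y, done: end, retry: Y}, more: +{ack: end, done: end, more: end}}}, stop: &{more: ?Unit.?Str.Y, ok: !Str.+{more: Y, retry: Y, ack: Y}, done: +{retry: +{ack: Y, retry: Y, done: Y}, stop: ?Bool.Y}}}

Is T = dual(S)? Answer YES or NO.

YES

rec Y vs rec Y  match (μ self-dual)
  ?Int vs !Int  match
    &{data,ok,stop} vs +{data,ok,stop}  match same labels
      • data:
        +{stop,more,data} vs &{stop,more,data}  match same labels
          • stop:
            ?Str vs !Str  match
              +{more,done} vs &{more,done}  match same labels
                • more:
                  end vs end  match
                • done:
                  Y vs Y  match
          • more:
            &{ack,done,data} vs +{ack,done,data}  match same labels
              • ack:
                +{more,data,ok} vs &{more,data,ok}  match same labels
                  • more:
                    Y vs Y  match
                  • data:
                    Y vs Y  match
                  • ok:
                    Y vs Y  match
              • done:
                +{err,data} vs &{err,data}  match same labels
                  • err:
                    Y vs Y  match
                  • data:
                    end vs end  match
              • data:
                +{ok,data,err} vs &{ok,data,err}  match same labels
                  • ok:
                    end vs end  match
                  • data:
                    Y vs Y  match
                  • err:
                    Y vs Y  match
          • data:
            ?Bool vs !Bool  match
              ?Str vs !Str  match
                Y vs Y  match
      • ok:
        &{ack,more} vs +{ack,more}  match same labels
          • ack:
            +{done,data,stop} vs &{done,data,stop}  match same labels
              • done:
                &{err,data} vs +{err,data}  match same labels
                  • err:
                    end vs end  match
                  • data:
                    end vs end  match
              • data:
                +{err,done} vs &{err,done}  match same labels
                  • err:
                    Y vs Y  match
                  • done:
                    end vs end  match
              • stop:
                !Unit vs ?Unit  match
                  Y vs Y  match
          • more:
            +{ack,ok,more} vs &{ack,ok,more}  match same labels
              • ack:
                !Bool vs ?Bool  match
                  Y vs Y  match
              • ok:
                +{err,done,retry} vs &{err,done,retry}  match same labels
                  • err:
                    Y vs Y  match
                  • done:
                    end vs end  match
                  • retry:
                    Y vs Y  match
              • more:
                &{ack,done,more} vs +{ack,done,more}  match same labels
                  • ack:
                    end vs end  match
                  • done:
                    end vs end  match
                  • more:
                    end vs end  match
      • stop:
        +{more,ok,done} vs &{more,ok,done}  match same labels
          • more:
            !Unit vs ?Unit  match
              !Str vs ?Str  match
                Y vs Y  match
          • ok:
            ?Str vs !Str  match
              &{more,retry,ack} vs +{more,retry,ack}  match same labels
                • more:
                  Y vs Y  match
                • retry:
                  Y vs Y  match
                • ack:
                  Y vs Y  match
          • done:
            &{retry,stop} vs +{retry,stop}  match same labels
              • retry:
                &{ack,retry,done} vs +{ack,retry,done}  match same labels
                  • ack:
                    Y vs Y  match
                  • retry:
                    Y vs Y  match
                  • done:
                    Y vs Y  match
              • stop:
                !Bool vs ?Bool  match
                  Y vs Y  match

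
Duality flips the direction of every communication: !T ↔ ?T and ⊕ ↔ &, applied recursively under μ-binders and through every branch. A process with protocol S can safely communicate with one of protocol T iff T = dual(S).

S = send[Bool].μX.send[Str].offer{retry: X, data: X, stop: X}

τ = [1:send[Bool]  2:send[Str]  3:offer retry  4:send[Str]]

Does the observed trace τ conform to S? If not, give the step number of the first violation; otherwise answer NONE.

[1] send[Bool]  ✓  state: μX.…
[2] send[Str]  ✓  state: offer{retry: μX.…, data: μX.…, stop: μX.…}
[3] offer retry  ✓  state: μX.…
[4] send[Str]  ✓  state: offer{retry: μX.…, data: μX.…, stop: μX.…}
trace exhausted — no violation

NONE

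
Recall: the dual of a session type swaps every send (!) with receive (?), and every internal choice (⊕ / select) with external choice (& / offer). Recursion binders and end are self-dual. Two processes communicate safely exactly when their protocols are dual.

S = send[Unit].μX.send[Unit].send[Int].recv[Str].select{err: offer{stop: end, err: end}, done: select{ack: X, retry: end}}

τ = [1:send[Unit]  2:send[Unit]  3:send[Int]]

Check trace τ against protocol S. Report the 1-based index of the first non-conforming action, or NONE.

[1] send[Unit]  ✓  now at μX.…
[2] send[Unit]  ✓  now at send[Int].recv[Str].select{err: offer{stop: end, err: end}, done: select{ack: μX.…, retry: end}}
[3] send[Int]  ✓  now at recv[Str].select{err: offer{stop: end, err: end}, done: select{ack: μX.…, retry: end}}
trace exhausted — no violation

NONE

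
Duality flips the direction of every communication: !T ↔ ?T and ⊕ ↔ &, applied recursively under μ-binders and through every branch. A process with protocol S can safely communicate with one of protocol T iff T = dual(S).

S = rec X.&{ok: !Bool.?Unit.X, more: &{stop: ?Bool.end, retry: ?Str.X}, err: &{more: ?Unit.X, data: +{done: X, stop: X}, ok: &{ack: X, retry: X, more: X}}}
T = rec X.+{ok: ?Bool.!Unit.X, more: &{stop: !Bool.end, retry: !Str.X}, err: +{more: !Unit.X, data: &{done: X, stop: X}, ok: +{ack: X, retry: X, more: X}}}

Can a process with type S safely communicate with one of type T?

NO

rec X ‖ rec X  match (rec unchanged)
  &{ok,more,err} ‖ +{ok,more,err}  match same labels
    • ok:
      !Bool ‖ ?Bool  match
        ?Unit ‖ !Unit  match
          X ‖ X  match
    • more:
      &{stop,retry} ‖ &{stop,retry}  ✗ choice polarity not flipped — not dual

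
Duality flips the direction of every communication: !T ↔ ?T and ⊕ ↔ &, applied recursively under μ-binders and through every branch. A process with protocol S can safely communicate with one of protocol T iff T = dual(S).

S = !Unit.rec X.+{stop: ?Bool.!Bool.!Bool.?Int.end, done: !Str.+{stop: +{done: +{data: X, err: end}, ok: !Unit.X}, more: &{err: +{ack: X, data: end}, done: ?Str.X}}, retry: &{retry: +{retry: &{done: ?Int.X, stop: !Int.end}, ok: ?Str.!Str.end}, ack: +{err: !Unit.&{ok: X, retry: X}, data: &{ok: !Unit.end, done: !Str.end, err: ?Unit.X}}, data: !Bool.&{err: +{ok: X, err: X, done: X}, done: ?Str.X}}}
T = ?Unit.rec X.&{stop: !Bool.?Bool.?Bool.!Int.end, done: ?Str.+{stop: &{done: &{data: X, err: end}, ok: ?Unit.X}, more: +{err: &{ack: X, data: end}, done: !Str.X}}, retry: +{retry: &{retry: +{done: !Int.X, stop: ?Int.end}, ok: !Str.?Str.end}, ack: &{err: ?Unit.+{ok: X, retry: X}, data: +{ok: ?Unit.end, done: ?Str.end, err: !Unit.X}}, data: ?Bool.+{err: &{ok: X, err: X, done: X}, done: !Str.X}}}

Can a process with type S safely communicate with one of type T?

!Unit | ?Unit  ✓
  rec X | rec X  ✓ (binder kept)
    +{stop,done,retry} | &{stop,done,retry}  ✓ labels match
      • stop:
        ?Bool | !Bool  ✓
          !Bool | ?Bool  ✓
            !Bool | ?Bool  ✓
              ?Int | !Int  ✓
                end | end  ✓
      • done:
        !Str | ?Str  ✓
          +{stop,more} | +{stop,more}  ✗ choice polarity not flipped — not dual

NO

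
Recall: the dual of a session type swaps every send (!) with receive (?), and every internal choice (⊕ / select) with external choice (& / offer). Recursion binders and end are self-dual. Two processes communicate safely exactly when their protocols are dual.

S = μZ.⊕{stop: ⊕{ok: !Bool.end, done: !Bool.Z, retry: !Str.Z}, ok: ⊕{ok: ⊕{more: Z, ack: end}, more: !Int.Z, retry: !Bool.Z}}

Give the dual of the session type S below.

μZ.&{stop: &{ok: ?Bool.end, done: ?Bool.Z, retry: ?Str.Z}, ok: &{ok: &{more: Z, ack: end}, more: ?Int.Z, retry: ?Bool.Z}}

μZ ↦ μZ  (rec unchanged)
  ⊕{stop,ok} ↦ &{stop,ok}  (select→offer)
    • stop:
      ⊕{ok,done,retry} ↦ &{ok,done,retry}  (select→offer)
        • ok:
          !Bool ↦ ?Bool
            dual(end) = end
        • done:
          !Bool ↦ ?Bool
            dual(Z) = Z
        • retry:
          !Str ↦ ?Str
            dual(Z) = Z
    • ok:
      ⊕{ok,more,retry} ↦ &{ok,more,retry}  (select→offer)
        • ok:
          ⊕{more,ack} ↦ &{more,ack}  (select→offer)
            • more:
              dual(Z) = Z
            • ack:
              dual(end) = end
        • more:
          !Int ↦ ?Int
            dual(Z) = Z
        • retry:
          !Bool ↦ ?Bool
            dual(Z) = Z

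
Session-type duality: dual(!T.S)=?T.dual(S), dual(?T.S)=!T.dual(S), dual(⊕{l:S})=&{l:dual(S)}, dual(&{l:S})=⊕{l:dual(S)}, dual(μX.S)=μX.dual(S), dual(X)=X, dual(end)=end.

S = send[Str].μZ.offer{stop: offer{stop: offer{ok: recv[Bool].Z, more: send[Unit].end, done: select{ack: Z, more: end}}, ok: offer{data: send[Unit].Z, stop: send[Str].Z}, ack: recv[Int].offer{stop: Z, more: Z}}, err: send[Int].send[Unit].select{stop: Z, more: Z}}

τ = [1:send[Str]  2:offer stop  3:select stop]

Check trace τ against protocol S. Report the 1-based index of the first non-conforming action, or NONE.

@1 send[Str]  ✓  now at μZ.…
@2 offer stop  ✓  now at offer{stop: offer{ok: recv[Bool].μZ.…, more: send[Unit].end, done: select{ack: μZ.…, more: end}}, ok: offer{data: send[Unit].μZ.…, stop: send[Str].μZ.…}, ack: recv[Int].offer{stop: μZ.…, more: μZ.…}}
@3 got select stop, protocol expects offer stop or offer ok or offer ack  ✗

3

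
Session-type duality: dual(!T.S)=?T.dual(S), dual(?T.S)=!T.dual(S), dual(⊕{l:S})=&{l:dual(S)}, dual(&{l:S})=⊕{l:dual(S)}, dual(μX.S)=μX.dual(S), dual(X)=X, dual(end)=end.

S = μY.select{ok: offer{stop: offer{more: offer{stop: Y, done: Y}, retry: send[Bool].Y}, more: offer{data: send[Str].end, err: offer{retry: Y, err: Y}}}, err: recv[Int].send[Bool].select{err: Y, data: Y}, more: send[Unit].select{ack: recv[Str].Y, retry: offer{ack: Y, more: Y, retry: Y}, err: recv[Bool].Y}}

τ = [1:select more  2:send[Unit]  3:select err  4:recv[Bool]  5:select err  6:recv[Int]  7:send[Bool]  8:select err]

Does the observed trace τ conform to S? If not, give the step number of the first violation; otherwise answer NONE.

@1 select more  ok  state: send[Unit].select{ack: recv[Str].μY.…, retry: offer{ack: μY.…, more: μY.…, retry: μY.…}, err: recv[Bool].μY.…}
@2 send[Unit]  ok  state: select{ack: recv[Str].μY.…, retry: offer{ack: μY.…, more: μY.…, retry: μY.…}, err: recv[Bool].μY.…}
@3 select err  ok  state: recv[Bool].μY.…
@4 recv[Bool]  ok  state: μY.…
@5 select err  ok  state: recv[Int].send[Bool].select{err: μY.…, data: μY.…}
@6 recv[Int]  ok  state: send[Bool].select{err: μY.…, data: μY.…}
@7 send[Bool]  ok  state: select{err: μY.…, data: μY.…}
@8 select err  ok  state: μY.…
trace exhausted — no violation

NONE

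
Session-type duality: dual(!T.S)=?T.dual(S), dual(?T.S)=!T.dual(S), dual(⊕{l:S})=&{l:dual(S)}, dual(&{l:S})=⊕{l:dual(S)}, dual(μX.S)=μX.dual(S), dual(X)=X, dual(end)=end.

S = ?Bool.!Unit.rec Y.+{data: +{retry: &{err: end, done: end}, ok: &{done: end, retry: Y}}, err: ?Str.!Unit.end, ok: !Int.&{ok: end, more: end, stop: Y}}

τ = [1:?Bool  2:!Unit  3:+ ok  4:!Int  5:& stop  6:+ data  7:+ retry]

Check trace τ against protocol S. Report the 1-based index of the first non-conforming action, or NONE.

NONE

[1] ?Bool  ✓  cont: !Unit.rec Y.…
[2] !Unit  ✓  cont: rec Y.…
[3] + ok  ✓  cont: !Int.&{ok: end, more: end, stop: rec Y.…}
[4] !Int  ✓  cont: &{ok: end, more: end, stop: rec Y.…}
[5] & stop  ✓  cont: rec Y.…
[6] + data  ✓  cont: +{retry: &{err: end, done: end}, ok: &{done: end, retry: rec Y.…}}
[7] + retry  ✓  cont: &{err: end, done: end}
all 7 steps conform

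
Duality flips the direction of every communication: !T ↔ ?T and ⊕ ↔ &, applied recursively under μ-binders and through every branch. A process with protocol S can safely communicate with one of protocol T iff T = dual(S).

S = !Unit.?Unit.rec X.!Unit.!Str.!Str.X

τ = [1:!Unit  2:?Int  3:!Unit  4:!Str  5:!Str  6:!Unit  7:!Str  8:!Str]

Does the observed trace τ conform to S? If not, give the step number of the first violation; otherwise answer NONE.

step 1: !Unit  ok  cont: ?Unit.rec X.…
step 2: got ?Int, protocol expects ?Unit  ✗

2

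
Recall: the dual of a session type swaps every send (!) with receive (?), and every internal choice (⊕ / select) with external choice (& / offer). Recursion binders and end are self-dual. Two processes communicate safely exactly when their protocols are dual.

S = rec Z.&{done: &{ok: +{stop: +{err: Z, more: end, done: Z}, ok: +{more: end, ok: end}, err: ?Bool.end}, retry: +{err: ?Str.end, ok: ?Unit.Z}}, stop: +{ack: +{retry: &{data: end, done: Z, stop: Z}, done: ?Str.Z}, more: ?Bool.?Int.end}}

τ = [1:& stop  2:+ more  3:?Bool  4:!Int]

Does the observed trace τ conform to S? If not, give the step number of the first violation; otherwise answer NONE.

4

[1] & stop  match  now at +{ack: +{retry: &{data: end, done: rec Z.…, stop: rec Z.…}, done: ?Str.rec Z.…}, more: ?Bool.?Int.end}
[2] + more  match  now at ?Bool.?Int.end
[3] ?Bool  match  now at ?Int.end
[4] got !Int, protocol expects ?Int  ✗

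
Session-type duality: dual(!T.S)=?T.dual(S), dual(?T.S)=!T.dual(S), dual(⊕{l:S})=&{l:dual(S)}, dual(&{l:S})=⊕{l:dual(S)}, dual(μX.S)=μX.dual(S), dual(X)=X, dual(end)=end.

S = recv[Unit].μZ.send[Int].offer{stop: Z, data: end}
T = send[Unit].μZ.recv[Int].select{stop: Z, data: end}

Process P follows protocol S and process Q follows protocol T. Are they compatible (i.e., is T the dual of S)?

YES

recv[Unit] ‖ send[Unit]  match
  μZ ‖ μZ  match (binder kept)
    send[Int] ‖ recv[Int]  match
      offer{stop,data} ‖ select{stop,data}  match labels match
        [stop]
          Z ‖ Z  match
        [data]
          end ‖ end  match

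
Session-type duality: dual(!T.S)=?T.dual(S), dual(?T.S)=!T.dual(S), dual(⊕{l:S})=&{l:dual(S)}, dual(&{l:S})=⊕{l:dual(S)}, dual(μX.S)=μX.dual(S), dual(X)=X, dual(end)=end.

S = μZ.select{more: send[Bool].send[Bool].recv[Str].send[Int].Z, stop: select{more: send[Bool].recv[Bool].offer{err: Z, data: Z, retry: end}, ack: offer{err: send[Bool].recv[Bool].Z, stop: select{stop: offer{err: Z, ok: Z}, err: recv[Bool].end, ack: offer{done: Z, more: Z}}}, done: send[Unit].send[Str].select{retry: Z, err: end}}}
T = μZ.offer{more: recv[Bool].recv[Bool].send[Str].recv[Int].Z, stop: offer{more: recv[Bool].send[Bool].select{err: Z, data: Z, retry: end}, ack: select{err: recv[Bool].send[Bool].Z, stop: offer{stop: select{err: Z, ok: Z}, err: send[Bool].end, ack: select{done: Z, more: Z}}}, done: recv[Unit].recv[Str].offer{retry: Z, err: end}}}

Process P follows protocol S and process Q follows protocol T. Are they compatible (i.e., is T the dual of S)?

YES

μZ vs μZ  match (μ self-dual)
  select{more,stop} vs offer{more,stop}  match same labels
    case more:
      send[Bool] vs recv[Bool]  match
        send[Bool] vs recv[Bool]  match
          recv[Str] vs send[Str]  match
            send[Int] vs recv[Int]  match
              Z vs Z  match
    case stop:
      select{more,ack,done} vs offer{more,ack,done}  match same labels
        case more:
          send[Bool] vs recv[Bool]  match
            recv[Bool] vs send[Bool]  match
              offer{err,data,retry} vs select{err,data,retry}  match same labels
                case err:
                  Z vs Z  match
                case data:
                  Z vs Z  match
                case retry:
                  end vs end  match
        case ack:
          offer{err,stop} vs select{err,stop}  match same labels
            case err:
              send[Bool] vs recv[Bool]  match
                recv[Bool] vs send[Bool]  match
                  Z vs Z  match
            case stop:
              select{stop,err,ack} vs offer{stop,err,ack}  match same labels
                case stop:
                  offer{err,ok} vs select{err,ok}  match same labels
                    case err:
                      Z vs Z  match
                    case ok:
                      Z vs Z  match
                case err:
                  recv[Bool] vs send[Bool]  match
                    end vs end  match
                case ack:
                  offer{done,more} vs select{done,more}  match same labels
                    case done:
                      Z vs Z  match
                    case more:
                      Z vs Z  match
        case done:
          send[Unit] vs recv[Unit]  match
            send[Str] vs recv[Str]  match
              select{retry,err} vs offer{retry,err}  match same labels
                case retry:
                  Z vs Z  match
                case err:
                  end vs end  match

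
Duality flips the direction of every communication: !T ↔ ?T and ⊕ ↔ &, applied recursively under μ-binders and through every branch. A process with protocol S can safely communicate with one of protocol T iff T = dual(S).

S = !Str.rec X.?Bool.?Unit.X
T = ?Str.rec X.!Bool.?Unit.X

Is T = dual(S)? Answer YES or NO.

!Str | ?Str  match
  rec X | rec X  match (binder kept)
    ?Bool | !Bool  match
      ?Unit | ?Unit  ✗ same direction on both sides — not dual

NO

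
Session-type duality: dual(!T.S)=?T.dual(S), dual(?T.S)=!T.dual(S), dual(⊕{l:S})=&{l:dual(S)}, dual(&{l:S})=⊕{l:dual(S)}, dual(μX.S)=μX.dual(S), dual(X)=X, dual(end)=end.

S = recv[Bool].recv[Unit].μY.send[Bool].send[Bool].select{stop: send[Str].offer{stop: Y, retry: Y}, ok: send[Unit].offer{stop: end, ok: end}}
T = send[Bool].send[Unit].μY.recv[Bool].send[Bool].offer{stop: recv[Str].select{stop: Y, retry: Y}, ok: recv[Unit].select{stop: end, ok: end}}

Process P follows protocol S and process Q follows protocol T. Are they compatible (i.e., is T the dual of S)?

recv[Bool] vs send[Bool]  ok
  recv[Unit] vs send[Unit]  ok
    μY vs μY  ok (rec unchanged)
      send[Bool] vs recv[Bool]  ok
        send[Bool] vs send[Bool]  ✗ same direction on both sides — not dual

NO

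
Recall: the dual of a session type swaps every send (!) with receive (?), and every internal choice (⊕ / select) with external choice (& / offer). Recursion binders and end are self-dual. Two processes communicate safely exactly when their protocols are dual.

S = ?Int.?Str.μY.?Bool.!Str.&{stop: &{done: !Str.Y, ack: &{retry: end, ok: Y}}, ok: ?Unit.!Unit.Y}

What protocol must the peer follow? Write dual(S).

?Int = !Int
  ?Str = !Str
    μY = μY  (rec unchanged)
      ?Bool = !Bool
        !Str = ?Str
          &{stop,ok} = ⊕{stop,ok}  (external→internal)
            [stop]
              &{done,ack} = ⊕{done,ack}  (external→internal)
                [done]
                  !Str = ?Str
                    Y ↦ Y
                [ack]
                  &{retry,ok} = ⊕{retry,ok}  (external→internal)
                    [retry]
                      end ↦ end
                    [ok]
                      Y ↦ Y
            [ok]
              ?Unit = !Unit
                !Unit = ?Unit
                  Y ↦ Y

!Int.!Str.μY.!Bool.?Str.⊕{stop: ⊕{done: ?Str.Y, ack: ⊕{retry: end, ok: Y}}, ok: !Unit.?Unit.Y}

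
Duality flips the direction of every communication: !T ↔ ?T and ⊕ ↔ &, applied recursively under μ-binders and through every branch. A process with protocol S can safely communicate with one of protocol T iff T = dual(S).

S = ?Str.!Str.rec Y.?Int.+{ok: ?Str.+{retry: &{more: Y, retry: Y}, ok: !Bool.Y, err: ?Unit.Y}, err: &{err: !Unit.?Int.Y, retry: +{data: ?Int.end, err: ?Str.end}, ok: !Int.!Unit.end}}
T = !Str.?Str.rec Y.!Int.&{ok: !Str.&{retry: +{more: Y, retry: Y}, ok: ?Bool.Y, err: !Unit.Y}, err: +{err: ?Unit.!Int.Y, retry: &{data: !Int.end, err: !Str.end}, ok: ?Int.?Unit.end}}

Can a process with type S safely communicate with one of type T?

YES

?Str ‖ !Str  match
  !Str ‖ ?Str  match
    rec Y ‖ rec Y  match (binder kept)
      ?Int ‖ !Int  match
        +{ok,err} ‖ &{ok,err}  match same labels
          case ok:
            ?Str ‖ !Str  match
              +{retry,ok,err} ‖ &{retry,ok,err}  match same labels
                case retry:
                  &{more,retry} ‖ +{more,retry}  match same labels
                    case more:
                      Y ‖ Y  match
                    case retry:
                      Y ‖ Y  match
                case ok:
                  !Bool ‖ ?Bool  match
                    Y ‖ Y  match
                case err:
                  ?Unit ‖ !Unit  match
                    Y ‖ Y  match
          case err:
            &{err,retry,ok} ‖ +{err,retry,ok}  match same labels
              case err:
                !Unit ‖ ?Unit  match
                  ?Int ‖ !Int  match
                    Y ‖ Y  match
              case retry:
                +{data,err} ‖ &{data,err}  match same labels
                  case data:
                    ?Int ‖ !Int  match
                      end ‖ end  match
                  case err:
                    ?Str ‖ !Str  match
                      end ‖ end  match
              case ok:
                !Int ‖ ?Int  match
                  !Unit ‖ ?Unit  match
                    end ‖ end  match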